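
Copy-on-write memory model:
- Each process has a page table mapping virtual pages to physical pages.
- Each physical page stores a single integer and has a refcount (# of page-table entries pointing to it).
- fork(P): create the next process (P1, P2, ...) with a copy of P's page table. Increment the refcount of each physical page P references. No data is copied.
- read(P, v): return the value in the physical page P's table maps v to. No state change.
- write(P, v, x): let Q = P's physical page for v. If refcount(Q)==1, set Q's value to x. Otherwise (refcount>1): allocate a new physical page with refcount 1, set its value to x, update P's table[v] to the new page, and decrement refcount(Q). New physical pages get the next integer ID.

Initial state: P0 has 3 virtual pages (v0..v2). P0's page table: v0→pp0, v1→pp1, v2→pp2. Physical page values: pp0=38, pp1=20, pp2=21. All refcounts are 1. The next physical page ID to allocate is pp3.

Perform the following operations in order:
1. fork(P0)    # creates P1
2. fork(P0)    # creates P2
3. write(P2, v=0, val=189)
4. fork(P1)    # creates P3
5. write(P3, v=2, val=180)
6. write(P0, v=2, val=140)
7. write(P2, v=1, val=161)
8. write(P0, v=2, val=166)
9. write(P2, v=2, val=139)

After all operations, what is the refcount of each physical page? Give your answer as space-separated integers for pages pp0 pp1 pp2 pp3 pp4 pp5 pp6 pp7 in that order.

Answer: 3 3 1 1 1 1 1 1

Derivation:
Op 1: fork(P0) -> P1. 3 ppages; refcounts: pp0:2 pp1:2 pp2:2
Op 2: fork(P0) -> P2. 3 ppages; refcounts: pp0:3 pp1:3 pp2:3
Op 3: write(P2, v0, 189). refcount(pp0)=3>1 -> COPY to pp3. 4 ppages; refcounts: pp0:2 pp1:3 pp2:3 pp3:1
Op 4: fork(P1) -> P3. 4 ppages; refcounts: pp0:3 pp1:4 pp2:4 pp3:1
Op 5: write(P3, v2, 180). refcount(pp2)=4>1 -> COPY to pp4. 5 ppages; refcounts: pp0:3 pp1:4 pp2:3 pp3:1 pp4:1
Op 6: write(P0, v2, 140). refcount(pp2)=3>1 -> COPY to pp5. 6 ppages; refcounts: pp0:3 pp1:4 pp2:2 pp3:1 pp4:1 pp5:1
Op 7: write(P2, v1, 161). refcount(pp1)=4>1 -> COPY to pp6. 7 ppages; refcounts: pp0:3 pp1:3 pp2:2 pp3:1 pp4:1 pp5:1 pp6:1
Op 8: write(P0, v2, 166). refcount(pp5)=1 -> write in place. 7 ppages; refcounts: pp0:3 pp1:3 pp2:2 pp3:1 pp4:1 pp5:1 pp6:1
Op 9: write(P2, v2, 139). refcount(pp2)=2>1 -> COPY to pp7. 8 ppages; refcounts: pp0:3 pp1:3 pp2:1 pp3:1 pp4:1 pp5:1 pp6:1 pp7:1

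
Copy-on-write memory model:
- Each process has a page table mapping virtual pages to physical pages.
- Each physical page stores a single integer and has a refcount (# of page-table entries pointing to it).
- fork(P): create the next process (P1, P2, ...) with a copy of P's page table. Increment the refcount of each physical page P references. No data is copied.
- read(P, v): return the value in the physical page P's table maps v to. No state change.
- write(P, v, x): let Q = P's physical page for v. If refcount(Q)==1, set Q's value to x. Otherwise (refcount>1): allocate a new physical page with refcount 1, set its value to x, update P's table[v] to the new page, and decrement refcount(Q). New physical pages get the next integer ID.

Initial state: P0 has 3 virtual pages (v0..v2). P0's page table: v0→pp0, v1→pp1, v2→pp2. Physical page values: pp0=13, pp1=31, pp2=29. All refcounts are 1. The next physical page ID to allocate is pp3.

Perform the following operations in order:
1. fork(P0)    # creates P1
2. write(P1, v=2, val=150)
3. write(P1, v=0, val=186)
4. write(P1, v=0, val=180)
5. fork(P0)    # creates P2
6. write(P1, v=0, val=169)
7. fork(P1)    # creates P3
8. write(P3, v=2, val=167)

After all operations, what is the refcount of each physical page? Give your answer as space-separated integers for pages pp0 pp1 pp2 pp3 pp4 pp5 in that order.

Op 1: fork(P0) -> P1. 3 ppages; refcounts: pp0:2 pp1:2 pp2:2
Op 2: write(P1, v2, 150). refcount(pp2)=2>1 -> COPY to pp3. 4 ppages; refcounts: pp0:2 pp1:2 pp2:1 pp3:1
Op 3: write(P1, v0, 186). refcount(pp0)=2>1 -> COPY to pp4. 5 ppages; refcounts: pp0:1 pp1:2 pp2:1 pp3:1 pp4:1
Op 4: write(P1, v0, 180). refcount(pp4)=1 -> write in place. 5 ppages; refcounts: pp0:1 pp1:2 pp2:1 pp3:1 pp4:1
Op 5: fork(P0) -> P2. 5 ppages; refcounts: pp0:2 pp1:3 pp2:2 pp3:1 pp4:1
Op 6: write(P1, v0, 169). refcount(pp4)=1 -> write in place. 5 ppages; refcounts: pp0:2 pp1:3 pp2:2 pp3:1 pp4:1
Op 7: fork(P1) -> P3. 5 ppages; refcounts: pp0:2 pp1:4 pp2:2 pp3:2 pp4:2
Op 8: write(P3, v2, 167). refcount(pp3)=2>1 -> COPY to pp5. 6 ppages; refcounts: pp0:2 pp1:4 pp2:2 pp3:1 pp4:2 pp5:1

Answer: 2 4 2 1 2 1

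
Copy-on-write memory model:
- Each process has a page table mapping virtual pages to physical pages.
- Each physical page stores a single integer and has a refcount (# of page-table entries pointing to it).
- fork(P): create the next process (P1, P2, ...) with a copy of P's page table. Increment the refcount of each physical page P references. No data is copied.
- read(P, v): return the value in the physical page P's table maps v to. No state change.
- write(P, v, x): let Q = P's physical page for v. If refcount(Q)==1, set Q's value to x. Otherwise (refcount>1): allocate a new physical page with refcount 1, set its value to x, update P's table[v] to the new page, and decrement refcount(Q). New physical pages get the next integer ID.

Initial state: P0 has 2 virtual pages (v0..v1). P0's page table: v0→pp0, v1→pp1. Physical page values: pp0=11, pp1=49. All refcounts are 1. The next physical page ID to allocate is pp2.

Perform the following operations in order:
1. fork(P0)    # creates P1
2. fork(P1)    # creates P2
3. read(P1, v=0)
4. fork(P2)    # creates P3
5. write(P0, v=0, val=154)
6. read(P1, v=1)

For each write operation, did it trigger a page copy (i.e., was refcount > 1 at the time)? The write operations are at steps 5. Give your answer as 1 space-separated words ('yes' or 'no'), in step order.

Op 1: fork(P0) -> P1. 2 ppages; refcounts: pp0:2 pp1:2
Op 2: fork(P1) -> P2. 2 ppages; refcounts: pp0:3 pp1:3
Op 3: read(P1, v0) -> 11. No state change.
Op 4: fork(P2) -> P3. 2 ppages; refcounts: pp0:4 pp1:4
Op 5: write(P0, v0, 154). refcount(pp0)=4>1 -> COPY to pp2. 3 ppages; refcounts: pp0:3 pp1:4 pp2:1
Op 6: read(P1, v1) -> 49. No state change.

yes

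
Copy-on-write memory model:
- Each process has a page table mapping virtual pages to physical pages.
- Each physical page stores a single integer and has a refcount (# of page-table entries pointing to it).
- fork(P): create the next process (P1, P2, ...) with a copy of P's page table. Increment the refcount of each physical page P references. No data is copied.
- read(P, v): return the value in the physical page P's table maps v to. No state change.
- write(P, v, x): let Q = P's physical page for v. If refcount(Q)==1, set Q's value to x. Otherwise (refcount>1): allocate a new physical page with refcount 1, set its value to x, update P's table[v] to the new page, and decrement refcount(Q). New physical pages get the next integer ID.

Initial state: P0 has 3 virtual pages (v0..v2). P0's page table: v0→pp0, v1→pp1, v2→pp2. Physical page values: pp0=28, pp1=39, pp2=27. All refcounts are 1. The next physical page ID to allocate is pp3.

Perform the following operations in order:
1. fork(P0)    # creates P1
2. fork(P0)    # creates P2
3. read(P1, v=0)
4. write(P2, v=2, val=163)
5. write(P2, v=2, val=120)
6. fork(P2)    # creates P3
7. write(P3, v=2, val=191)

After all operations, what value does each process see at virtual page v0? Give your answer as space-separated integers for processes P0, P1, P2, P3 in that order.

Op 1: fork(P0) -> P1. 3 ppages; refcounts: pp0:2 pp1:2 pp2:2
Op 2: fork(P0) -> P2. 3 ppages; refcounts: pp0:3 pp1:3 pp2:3
Op 3: read(P1, v0) -> 28. No state change.
Op 4: write(P2, v2, 163). refcount(pp2)=3>1 -> COPY to pp3. 4 ppages; refcounts: pp0:3 pp1:3 pp2:2 pp3:1
Op 5: write(P2, v2, 120). refcount(pp3)=1 -> write in place. 4 ppages; refcounts: pp0:3 pp1:3 pp2:2 pp3:1
Op 6: fork(P2) -> P3. 4 ppages; refcounts: pp0:4 pp1:4 pp2:2 pp3:2
Op 7: write(P3, v2, 191). refcount(pp3)=2>1 -> COPY to pp4. 5 ppages; refcounts: pp0:4 pp1:4 pp2:2 pp3:1 pp4:1
P0: v0 -> pp0 = 28
P1: v0 -> pp0 = 28
P2: v0 -> pp0 = 28
P3: v0 -> pp0 = 28

Answer: 28 28 28 28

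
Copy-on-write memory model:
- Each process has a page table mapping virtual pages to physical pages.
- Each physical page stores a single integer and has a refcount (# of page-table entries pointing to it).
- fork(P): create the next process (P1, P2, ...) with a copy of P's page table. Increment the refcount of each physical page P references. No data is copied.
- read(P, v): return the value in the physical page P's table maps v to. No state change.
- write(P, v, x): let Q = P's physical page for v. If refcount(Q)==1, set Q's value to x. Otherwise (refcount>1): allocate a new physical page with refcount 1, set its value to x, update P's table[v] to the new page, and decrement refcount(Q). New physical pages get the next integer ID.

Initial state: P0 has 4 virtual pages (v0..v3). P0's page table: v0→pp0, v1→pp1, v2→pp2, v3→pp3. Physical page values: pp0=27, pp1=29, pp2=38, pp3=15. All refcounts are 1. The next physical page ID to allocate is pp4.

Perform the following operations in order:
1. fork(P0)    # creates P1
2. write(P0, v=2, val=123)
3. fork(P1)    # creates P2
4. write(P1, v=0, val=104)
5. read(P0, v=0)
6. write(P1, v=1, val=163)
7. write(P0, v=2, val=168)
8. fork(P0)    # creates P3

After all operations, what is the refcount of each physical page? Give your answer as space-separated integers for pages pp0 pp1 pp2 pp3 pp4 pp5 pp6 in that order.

Answer: 3 3 2 4 2 1 1

Derivation:
Op 1: fork(P0) -> P1. 4 ppages; refcounts: pp0:2 pp1:2 pp2:2 pp3:2
Op 2: write(P0, v2, 123). refcount(pp2)=2>1 -> COPY to pp4. 5 ppages; refcounts: pp0:2 pp1:2 pp2:1 pp3:2 pp4:1
Op 3: fork(P1) -> P2. 5 ppages; refcounts: pp0:3 pp1:3 pp2:2 pp3:3 pp4:1
Op 4: write(P1, v0, 104). refcount(pp0)=3>1 -> COPY to pp5. 6 ppages; refcounts: pp0:2 pp1:3 pp2:2 pp3:3 pp4:1 pp5:1
Op 5: read(P0, v0) -> 27. No state change.
Op 6: write(P1, v1, 163). refcount(pp1)=3>1 -> COPY to pp6. 7 ppages; refcounts: pp0:2 pp1:2 pp2:2 pp3:3 pp4:1 pp5:1 pp6:1
Op 7: write(P0, v2, 168). refcount(pp4)=1 -> write in place. 7 ppages; refcounts: pp0:2 pp1:2 pp2:2 pp3:3 pp4:1 pp5:1 pp6:1
Op 8: fork(P0) -> P3. 7 ppages; refcounts: pp0:3 pp1:3 pp2:2 pp3:4 pp4:2 pp5:1 pp6:1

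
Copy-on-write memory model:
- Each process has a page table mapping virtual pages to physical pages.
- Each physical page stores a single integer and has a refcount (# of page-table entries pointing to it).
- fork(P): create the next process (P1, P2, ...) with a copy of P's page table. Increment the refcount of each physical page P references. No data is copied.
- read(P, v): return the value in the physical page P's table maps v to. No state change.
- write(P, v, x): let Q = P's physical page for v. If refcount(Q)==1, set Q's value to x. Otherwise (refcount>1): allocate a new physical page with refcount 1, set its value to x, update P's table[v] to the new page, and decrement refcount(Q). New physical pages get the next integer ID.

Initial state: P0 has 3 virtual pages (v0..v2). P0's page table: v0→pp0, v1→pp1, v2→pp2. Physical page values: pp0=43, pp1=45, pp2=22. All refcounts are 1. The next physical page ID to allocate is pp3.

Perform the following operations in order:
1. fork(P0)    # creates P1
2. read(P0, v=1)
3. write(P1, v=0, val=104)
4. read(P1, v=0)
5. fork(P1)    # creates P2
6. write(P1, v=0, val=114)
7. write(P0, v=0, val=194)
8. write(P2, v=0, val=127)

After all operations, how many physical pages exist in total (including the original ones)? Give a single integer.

Op 1: fork(P0) -> P1. 3 ppages; refcounts: pp0:2 pp1:2 pp2:2
Op 2: read(P0, v1) -> 45. No state change.
Op 3: write(P1, v0, 104). refcount(pp0)=2>1 -> COPY to pp3. 4 ppages; refcounts: pp0:1 pp1:2 pp2:2 pp3:1
Op 4: read(P1, v0) -> 104. No state change.
Op 5: fork(P1) -> P2. 4 ppages; refcounts: pp0:1 pp1:3 pp2:3 pp3:2
Op 6: write(P1, v0, 114). refcount(pp3)=2>1 -> COPY to pp4. 5 ppages; refcounts: pp0:1 pp1:3 pp2:3 pp3:1 pp4:1
Op 7: write(P0, v0, 194). refcount(pp0)=1 -> write in place. 5 ppages; refcounts: pp0:1 pp1:3 pp2:3 pp3:1 pp4:1
Op 8: write(P2, v0, 127). refcount(pp3)=1 -> write in place. 5 ppages; refcounts: pp0:1 pp1:3 pp2:3 pp3:1 pp4:1

Answer: 5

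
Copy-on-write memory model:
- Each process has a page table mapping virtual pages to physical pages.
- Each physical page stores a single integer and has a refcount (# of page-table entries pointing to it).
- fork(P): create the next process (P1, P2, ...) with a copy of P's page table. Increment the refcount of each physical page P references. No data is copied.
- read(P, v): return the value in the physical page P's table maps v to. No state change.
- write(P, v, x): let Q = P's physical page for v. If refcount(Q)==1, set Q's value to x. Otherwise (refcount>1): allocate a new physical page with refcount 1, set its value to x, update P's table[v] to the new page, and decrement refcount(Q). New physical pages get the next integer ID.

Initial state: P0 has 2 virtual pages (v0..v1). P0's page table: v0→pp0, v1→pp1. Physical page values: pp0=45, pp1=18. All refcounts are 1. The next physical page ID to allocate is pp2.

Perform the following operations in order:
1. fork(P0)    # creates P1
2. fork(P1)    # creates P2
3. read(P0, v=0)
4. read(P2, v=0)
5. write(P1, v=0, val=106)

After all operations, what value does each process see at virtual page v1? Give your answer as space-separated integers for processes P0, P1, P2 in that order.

Answer: 18 18 18

Derivation:
Op 1: fork(P0) -> P1. 2 ppages; refcounts: pp0:2 pp1:2
Op 2: fork(P1) -> P2. 2 ppages; refcounts: pp0:3 pp1:3
Op 3: read(P0, v0) -> 45. No state change.
Op 4: read(P2, v0) -> 45. No state change.
Op 5: write(P1, v0, 106). refcount(pp0)=3>1 -> COPY to pp2. 3 ppages; refcounts: pp0:2 pp1:3 pp2:1
P0: v1 -> pp1 = 18
P1: v1 -> pp1 = 18
P2: v1 -> pp1 = 18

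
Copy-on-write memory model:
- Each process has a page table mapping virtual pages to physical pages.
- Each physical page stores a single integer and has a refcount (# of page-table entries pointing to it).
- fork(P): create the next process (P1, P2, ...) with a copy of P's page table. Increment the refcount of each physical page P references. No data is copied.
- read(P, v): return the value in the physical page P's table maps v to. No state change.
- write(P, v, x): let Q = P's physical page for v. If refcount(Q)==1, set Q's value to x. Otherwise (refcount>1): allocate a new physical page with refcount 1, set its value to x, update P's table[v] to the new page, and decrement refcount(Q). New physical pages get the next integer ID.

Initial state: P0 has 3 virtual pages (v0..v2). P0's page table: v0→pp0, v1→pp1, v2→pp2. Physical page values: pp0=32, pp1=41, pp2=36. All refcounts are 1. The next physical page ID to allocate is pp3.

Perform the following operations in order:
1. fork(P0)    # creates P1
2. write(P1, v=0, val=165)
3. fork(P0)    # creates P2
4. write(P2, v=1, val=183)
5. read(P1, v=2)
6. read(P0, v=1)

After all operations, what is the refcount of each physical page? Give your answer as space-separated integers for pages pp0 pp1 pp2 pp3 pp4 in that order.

Answer: 2 2 3 1 1

Derivation:
Op 1: fork(P0) -> P1. 3 ppages; refcounts: pp0:2 pp1:2 pp2:2
Op 2: write(P1, v0, 165). refcount(pp0)=2>1 -> COPY to pp3. 4 ppages; refcounts: pp0:1 pp1:2 pp2:2 pp3:1
Op 3: fork(P0) -> P2. 4 ppages; refcounts: pp0:2 pp1:3 pp2:3 pp3:1
Op 4: write(P2, v1, 183). refcount(pp1)=3>1 -> COPY to pp4. 5 ppages; refcounts: pp0:2 pp1:2 pp2:3 pp3:1 pp4:1
Op 5: read(P1, v2) -> 36. No state change.
Op 6: read(P0, v1) -> 41. No state change.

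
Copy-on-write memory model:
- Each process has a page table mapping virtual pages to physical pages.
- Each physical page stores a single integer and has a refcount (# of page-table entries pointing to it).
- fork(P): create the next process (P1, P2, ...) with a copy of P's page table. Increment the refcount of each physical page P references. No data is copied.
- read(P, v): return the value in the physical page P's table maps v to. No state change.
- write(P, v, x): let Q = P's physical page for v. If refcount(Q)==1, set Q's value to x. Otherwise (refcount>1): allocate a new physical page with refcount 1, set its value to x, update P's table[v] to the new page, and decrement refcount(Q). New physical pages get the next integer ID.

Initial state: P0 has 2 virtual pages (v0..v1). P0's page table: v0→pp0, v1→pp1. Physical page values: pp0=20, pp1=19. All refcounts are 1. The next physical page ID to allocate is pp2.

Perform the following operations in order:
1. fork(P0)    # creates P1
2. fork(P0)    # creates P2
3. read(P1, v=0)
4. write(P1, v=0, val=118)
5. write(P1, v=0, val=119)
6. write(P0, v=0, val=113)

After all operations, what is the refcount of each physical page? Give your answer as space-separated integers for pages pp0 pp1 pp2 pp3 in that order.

Answer: 1 3 1 1

Derivation:
Op 1: fork(P0) -> P1. 2 ppages; refcounts: pp0:2 pp1:2
Op 2: fork(P0) -> P2. 2 ppages; refcounts: pp0:3 pp1:3
Op 3: read(P1, v0) -> 20. No state change.
Op 4: write(P1, v0, 118). refcount(pp0)=3>1 -> COPY to pp2. 3 ppages; refcounts: pp0:2 pp1:3 pp2:1
Op 5: write(P1, v0, 119). refcount(pp2)=1 -> write in place. 3 ppages; refcounts: pp0:2 pp1:3 pp2:1
Op 6: write(P0, v0, 113). refcount(pp0)=2>1 -> COPY to pp3. 4 ppages; refcounts: pp0:1 pp1:3 pp2:1 pp3:1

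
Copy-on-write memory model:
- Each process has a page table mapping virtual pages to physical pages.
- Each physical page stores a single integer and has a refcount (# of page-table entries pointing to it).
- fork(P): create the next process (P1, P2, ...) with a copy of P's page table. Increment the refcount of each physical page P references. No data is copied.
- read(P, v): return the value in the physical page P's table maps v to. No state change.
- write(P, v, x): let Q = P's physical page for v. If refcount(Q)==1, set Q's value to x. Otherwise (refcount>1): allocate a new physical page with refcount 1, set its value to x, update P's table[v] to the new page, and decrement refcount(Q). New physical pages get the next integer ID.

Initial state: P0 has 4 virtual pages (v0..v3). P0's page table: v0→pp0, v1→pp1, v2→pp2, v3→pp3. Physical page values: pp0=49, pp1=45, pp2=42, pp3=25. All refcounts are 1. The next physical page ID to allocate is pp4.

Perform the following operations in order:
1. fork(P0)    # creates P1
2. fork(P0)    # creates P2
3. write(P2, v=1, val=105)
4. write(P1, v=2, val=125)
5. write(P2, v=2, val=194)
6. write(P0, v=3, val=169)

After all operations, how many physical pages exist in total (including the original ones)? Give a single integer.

Op 1: fork(P0) -> P1. 4 ppages; refcounts: pp0:2 pp1:2 pp2:2 pp3:2
Op 2: fork(P0) -> P2. 4 ppages; refcounts: pp0:3 pp1:3 pp2:3 pp3:3
Op 3: write(P2, v1, 105). refcount(pp1)=3>1 -> COPY to pp4. 5 ppages; refcounts: pp0:3 pp1:2 pp2:3 pp3:3 pp4:1
Op 4: write(P1, v2, 125). refcount(pp2)=3>1 -> COPY to pp5. 6 ppages; refcounts: pp0:3 pp1:2 pp2:2 pp3:3 pp4:1 pp5:1
Op 5: write(P2, v2, 194). refcount(pp2)=2>1 -> COPY to pp6. 7 ppages; refcounts: pp0:3 pp1:2 pp2:1 pp3:3 pp4:1 pp5:1 pp6:1
Op 6: write(P0, v3, 169). refcount(pp3)=3>1 -> COPY to pp7. 8 ppages; refcounts: pp0:3 pp1:2 pp2:1 pp3:2 pp4:1 pp5:1 pp6:1 pp7:1

Answer: 8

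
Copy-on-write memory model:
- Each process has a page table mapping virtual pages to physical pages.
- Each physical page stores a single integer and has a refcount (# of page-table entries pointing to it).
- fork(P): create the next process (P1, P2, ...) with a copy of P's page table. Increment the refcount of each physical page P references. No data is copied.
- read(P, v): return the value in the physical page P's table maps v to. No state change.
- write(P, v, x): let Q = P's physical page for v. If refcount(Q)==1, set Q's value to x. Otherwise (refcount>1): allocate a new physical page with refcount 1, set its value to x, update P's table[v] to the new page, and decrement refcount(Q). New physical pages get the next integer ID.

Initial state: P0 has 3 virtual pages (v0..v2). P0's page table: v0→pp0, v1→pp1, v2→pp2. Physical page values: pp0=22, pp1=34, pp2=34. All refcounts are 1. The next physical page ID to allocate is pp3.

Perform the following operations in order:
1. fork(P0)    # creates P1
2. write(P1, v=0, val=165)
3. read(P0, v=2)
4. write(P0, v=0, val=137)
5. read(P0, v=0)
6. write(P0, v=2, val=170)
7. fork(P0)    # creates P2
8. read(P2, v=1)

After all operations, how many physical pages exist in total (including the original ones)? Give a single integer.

Answer: 5

Derivation:
Op 1: fork(P0) -> P1. 3 ppages; refcounts: pp0:2 pp1:2 pp2:2
Op 2: write(P1, v0, 165). refcount(pp0)=2>1 -> COPY to pp3. 4 ppages; refcounts: pp0:1 pp1:2 pp2:2 pp3:1
Op 3: read(P0, v2) -> 34. No state change.
Op 4: write(P0, v0, 137). refcount(pp0)=1 -> write in place. 4 ppages; refcounts: pp0:1 pp1:2 pp2:2 pp3:1
Op 5: read(P0, v0) -> 137. No state change.
Op 6: write(P0, v2, 170). refcount(pp2)=2>1 -> COPY to pp4. 5 ppages; refcounts: pp0:1 pp1:2 pp2:1 pp3:1 pp4:1
Op 7: fork(P0) -> P2. 5 ppages; refcounts: pp0:2 pp1:3 pp2:1 pp3:1 pp4:2
Op 8: read(P2, v1) -> 34. No state change.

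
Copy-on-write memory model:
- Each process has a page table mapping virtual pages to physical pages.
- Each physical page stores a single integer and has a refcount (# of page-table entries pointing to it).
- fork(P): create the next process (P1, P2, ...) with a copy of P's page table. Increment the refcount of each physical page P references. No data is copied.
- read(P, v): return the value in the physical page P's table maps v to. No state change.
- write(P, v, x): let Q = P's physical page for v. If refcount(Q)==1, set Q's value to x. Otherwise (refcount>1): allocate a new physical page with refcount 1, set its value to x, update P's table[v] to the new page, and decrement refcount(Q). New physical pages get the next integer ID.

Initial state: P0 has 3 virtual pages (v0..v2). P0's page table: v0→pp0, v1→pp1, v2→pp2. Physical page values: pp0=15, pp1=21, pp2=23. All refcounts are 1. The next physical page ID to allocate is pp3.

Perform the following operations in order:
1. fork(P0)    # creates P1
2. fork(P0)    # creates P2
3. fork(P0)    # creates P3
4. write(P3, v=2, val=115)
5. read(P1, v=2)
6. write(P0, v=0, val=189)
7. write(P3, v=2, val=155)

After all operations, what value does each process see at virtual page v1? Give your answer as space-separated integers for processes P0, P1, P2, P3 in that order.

Op 1: fork(P0) -> P1. 3 ppages; refcounts: pp0:2 pp1:2 pp2:2
Op 2: fork(P0) -> P2. 3 ppages; refcounts: pp0:3 pp1:3 pp2:3
Op 3: fork(P0) -> P3. 3 ppages; refcounts: pp0:4 pp1:4 pp2:4
Op 4: write(P3, v2, 115). refcount(pp2)=4>1 -> COPY to pp3. 4 ppages; refcounts: pp0:4 pp1:4 pp2:3 pp3:1
Op 5: read(P1, v2) -> 23. No state change.
Op 6: write(P0, v0, 189). refcount(pp0)=4>1 -> COPY to pp4. 5 ppages; refcounts: pp0:3 pp1:4 pp2:3 pp3:1 pp4:1
Op 7: write(P3, v2, 155). refcount(pp3)=1 -> write in place. 5 ppages; refcounts: pp0:3 pp1:4 pp2:3 pp3:1 pp4:1
P0: v1 -> pp1 = 21
P1: v1 -> pp1 = 21
P2: v1 -> pp1 = 21
P3: v1 -> pp1 = 21

Answer: 21 21 21 21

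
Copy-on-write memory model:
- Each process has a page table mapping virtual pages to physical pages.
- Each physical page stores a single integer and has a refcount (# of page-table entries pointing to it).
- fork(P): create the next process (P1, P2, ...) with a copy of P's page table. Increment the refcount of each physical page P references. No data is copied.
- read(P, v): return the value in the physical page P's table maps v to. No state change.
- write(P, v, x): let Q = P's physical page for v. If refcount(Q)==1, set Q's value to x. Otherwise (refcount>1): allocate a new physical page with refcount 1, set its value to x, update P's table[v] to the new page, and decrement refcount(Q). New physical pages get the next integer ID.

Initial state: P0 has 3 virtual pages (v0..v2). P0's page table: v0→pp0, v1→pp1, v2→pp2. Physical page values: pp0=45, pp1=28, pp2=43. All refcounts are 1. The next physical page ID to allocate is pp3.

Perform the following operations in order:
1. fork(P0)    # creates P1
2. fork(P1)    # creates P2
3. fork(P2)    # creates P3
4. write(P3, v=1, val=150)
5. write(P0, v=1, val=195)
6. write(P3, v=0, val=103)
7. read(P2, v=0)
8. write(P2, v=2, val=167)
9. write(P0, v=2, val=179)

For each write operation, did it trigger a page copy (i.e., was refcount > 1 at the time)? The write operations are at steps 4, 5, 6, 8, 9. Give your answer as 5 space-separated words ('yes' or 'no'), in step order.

Op 1: fork(P0) -> P1. 3 ppages; refcounts: pp0:2 pp1:2 pp2:2
Op 2: fork(P1) -> P2. 3 ppages; refcounts: pp0:3 pp1:3 pp2:3
Op 3: fork(P2) -> P3. 3 ppages; refcounts: pp0:4 pp1:4 pp2:4
Op 4: write(P3, v1, 150). refcount(pp1)=4>1 -> COPY to pp3. 4 ppages; refcounts: pp0:4 pp1:3 pp2:4 pp3:1
Op 5: write(P0, v1, 195). refcount(pp1)=3>1 -> COPY to pp4. 5 ppages; refcounts: pp0:4 pp1:2 pp2:4 pp3:1 pp4:1
Op 6: write(P3, v0, 103). refcount(pp0)=4>1 -> COPY to pp5. 6 ppages; refcounts: pp0:3 pp1:2 pp2:4 pp3:1 pp4:1 pp5:1
Op 7: read(P2, v0) -> 45. No state change.
Op 8: write(P2, v2, 167). refcount(pp2)=4>1 -> COPY to pp6. 7 ppages; refcounts: pp0:3 pp1:2 pp2:3 pp3:1 pp4:1 pp5:1 pp6:1
Op 9: write(P0, v2, 179). refcount(pp2)=3>1 -> COPY to pp7. 8 ppages; refcounts: pp0:3 pp1:2 pp2:2 pp3:1 pp4:1 pp5:1 pp6:1 pp7:1

yes yes yes yes yes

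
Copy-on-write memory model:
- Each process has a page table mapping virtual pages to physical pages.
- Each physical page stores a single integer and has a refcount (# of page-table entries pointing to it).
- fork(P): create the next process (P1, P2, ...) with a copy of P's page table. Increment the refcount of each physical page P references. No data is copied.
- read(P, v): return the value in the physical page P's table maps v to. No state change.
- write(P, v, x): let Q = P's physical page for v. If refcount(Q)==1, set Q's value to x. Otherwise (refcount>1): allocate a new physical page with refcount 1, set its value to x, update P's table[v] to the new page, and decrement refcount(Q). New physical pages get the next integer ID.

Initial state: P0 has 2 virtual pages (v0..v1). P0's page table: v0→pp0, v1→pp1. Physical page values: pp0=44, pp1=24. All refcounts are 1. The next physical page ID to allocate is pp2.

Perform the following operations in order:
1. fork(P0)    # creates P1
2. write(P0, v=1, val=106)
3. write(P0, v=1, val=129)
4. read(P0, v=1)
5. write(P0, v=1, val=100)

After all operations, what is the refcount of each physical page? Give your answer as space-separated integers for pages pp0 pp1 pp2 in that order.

Op 1: fork(P0) -> P1. 2 ppages; refcounts: pp0:2 pp1:2
Op 2: write(P0, v1, 106). refcount(pp1)=2>1 -> COPY to pp2. 3 ppages; refcounts: pp0:2 pp1:1 pp2:1
Op 3: write(P0, v1, 129). refcount(pp2)=1 -> write in place. 3 ppages; refcounts: pp0:2 pp1:1 pp2:1
Op 4: read(P0, v1) -> 129. No state change.
Op 5: write(P0, v1, 100). refcount(pp2)=1 -> write in place. 3 ppages; refcounts: pp0:2 pp1:1 pp2:1

Answer: 2 1 1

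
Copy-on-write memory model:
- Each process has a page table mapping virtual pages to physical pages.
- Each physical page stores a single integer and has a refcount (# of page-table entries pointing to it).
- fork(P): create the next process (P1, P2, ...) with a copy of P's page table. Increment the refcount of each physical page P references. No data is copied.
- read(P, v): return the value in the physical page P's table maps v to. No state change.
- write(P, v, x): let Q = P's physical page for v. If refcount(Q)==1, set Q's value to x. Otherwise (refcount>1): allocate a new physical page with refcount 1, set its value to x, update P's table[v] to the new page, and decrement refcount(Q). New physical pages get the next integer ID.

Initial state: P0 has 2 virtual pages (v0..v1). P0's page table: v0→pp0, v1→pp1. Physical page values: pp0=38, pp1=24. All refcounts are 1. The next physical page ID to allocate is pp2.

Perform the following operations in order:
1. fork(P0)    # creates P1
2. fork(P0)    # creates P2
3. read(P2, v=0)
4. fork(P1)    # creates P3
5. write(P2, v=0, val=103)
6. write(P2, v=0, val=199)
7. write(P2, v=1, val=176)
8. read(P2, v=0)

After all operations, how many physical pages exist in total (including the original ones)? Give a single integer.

Answer: 4

Derivation:
Op 1: fork(P0) -> P1. 2 ppages; refcounts: pp0:2 pp1:2
Op 2: fork(P0) -> P2. 2 ppages; refcounts: pp0:3 pp1:3
Op 3: read(P2, v0) -> 38. No state change.
Op 4: fork(P1) -> P3. 2 ppages; refcounts: pp0:4 pp1:4
Op 5: write(P2, v0, 103). refcount(pp0)=4>1 -> COPY to pp2. 3 ppages; refcounts: pp0:3 pp1:4 pp2:1
Op 6: write(P2, v0, 199). refcount(pp2)=1 -> write in place. 3 ppages; refcounts: pp0:3 pp1:4 pp2:1
Op 7: write(P2, v1, 176). refcount(pp1)=4>1 -> COPY to pp3. 4 ppages; refcounts: pp0:3 pp1:3 pp2:1 pp3:1
Op 8: read(P2, v0) -> 199. No state change.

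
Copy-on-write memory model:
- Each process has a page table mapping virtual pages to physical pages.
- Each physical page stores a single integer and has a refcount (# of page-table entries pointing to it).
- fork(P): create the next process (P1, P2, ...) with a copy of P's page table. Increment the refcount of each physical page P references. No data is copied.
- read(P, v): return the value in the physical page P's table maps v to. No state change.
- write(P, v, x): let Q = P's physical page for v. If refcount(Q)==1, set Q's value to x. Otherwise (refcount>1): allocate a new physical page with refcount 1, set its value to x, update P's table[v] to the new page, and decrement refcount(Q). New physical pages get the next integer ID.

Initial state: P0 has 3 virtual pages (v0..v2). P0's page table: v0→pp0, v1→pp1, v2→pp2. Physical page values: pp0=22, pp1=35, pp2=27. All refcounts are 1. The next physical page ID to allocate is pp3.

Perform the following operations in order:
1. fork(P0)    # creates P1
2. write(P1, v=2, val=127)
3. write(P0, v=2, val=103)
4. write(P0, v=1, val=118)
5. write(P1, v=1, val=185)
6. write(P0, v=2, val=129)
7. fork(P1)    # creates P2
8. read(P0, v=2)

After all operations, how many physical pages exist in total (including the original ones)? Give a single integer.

Answer: 5

Derivation:
Op 1: fork(P0) -> P1. 3 ppages; refcounts: pp0:2 pp1:2 pp2:2
Op 2: write(P1, v2, 127). refcount(pp2)=2>1 -> COPY to pp3. 4 ppages; refcounts: pp0:2 pp1:2 pp2:1 pp3:1
Op 3: write(P0, v2, 103). refcount(pp2)=1 -> write in place. 4 ppages; refcounts: pp0:2 pp1:2 pp2:1 pp3:1
Op 4: write(P0, v1, 118). refcount(pp1)=2>1 -> COPY to pp4. 5 ppages; refcounts: pp0:2 pp1:1 pp2:1 pp3:1 pp4:1
Op 5: write(P1, v1, 185). refcount(pp1)=1 -> write in place. 5 ppages; refcounts: pp0:2 pp1:1 pp2:1 pp3:1 pp4:1
Op 6: write(P0, v2, 129). refcount(pp2)=1 -> write in place. 5 ppages; refcounts: pp0:2 pp1:1 pp2:1 pp3:1 pp4:1
Op 7: fork(P1) -> P2. 5 ppages; refcounts: pp0:3 pp1:2 pp2:1 pp3:2 pp4:1
Op 8: read(P0, v2) -> 129. No state change.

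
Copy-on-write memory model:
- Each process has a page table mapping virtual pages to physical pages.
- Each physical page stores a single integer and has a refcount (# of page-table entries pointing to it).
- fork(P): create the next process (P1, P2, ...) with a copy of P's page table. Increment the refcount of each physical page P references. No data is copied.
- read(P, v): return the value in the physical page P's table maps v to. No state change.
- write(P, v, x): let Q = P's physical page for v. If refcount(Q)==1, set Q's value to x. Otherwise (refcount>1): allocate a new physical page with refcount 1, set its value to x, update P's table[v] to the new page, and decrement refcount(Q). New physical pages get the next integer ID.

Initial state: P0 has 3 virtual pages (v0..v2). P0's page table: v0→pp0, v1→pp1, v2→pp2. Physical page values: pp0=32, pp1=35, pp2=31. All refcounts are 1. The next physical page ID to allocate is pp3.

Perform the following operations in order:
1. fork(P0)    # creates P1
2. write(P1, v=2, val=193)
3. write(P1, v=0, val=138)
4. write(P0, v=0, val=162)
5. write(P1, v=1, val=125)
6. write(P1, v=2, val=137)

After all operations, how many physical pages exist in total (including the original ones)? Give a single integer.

Op 1: fork(P0) -> P1. 3 ppages; refcounts: pp0:2 pp1:2 pp2:2
Op 2: write(P1, v2, 193). refcount(pp2)=2>1 -> COPY to pp3. 4 ppages; refcounts: pp0:2 pp1:2 pp2:1 pp3:1
Op 3: write(P1, v0, 138). refcount(pp0)=2>1 -> COPY to pp4. 5 ppages; refcounts: pp0:1 pp1:2 pp2:1 pp3:1 pp4:1
Op 4: write(P0, v0, 162). refcount(pp0)=1 -> write in place. 5 ppages; refcounts: pp0:1 pp1:2 pp2:1 pp3:1 pp4:1
Op 5: write(P1, v1, 125). refcount(pp1)=2>1 -> COPY to pp5. 6 ppages; refcounts: pp0:1 pp1:1 pp2:1 pp3:1 pp4:1 pp5:1
Op 6: write(P1, v2, 137). refcount(pp3)=1 -> write in place. 6 ppages; refcounts: pp0:1 pp1:1 pp2:1 pp3:1 pp4:1 pp5:1

Answer: 6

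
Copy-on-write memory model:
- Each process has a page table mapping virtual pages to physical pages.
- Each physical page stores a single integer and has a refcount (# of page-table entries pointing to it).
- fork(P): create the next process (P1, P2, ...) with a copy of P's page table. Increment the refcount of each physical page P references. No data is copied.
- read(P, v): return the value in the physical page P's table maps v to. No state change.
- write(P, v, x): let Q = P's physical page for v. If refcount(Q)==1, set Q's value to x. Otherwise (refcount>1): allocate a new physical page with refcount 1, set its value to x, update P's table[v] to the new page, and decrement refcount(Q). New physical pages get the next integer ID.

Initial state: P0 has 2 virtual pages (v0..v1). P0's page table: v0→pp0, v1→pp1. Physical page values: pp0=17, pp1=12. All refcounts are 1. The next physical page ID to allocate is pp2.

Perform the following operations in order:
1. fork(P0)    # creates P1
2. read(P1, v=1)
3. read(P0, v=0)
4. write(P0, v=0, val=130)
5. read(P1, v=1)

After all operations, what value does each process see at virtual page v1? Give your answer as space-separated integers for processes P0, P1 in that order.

Op 1: fork(P0) -> P1. 2 ppages; refcounts: pp0:2 pp1:2
Op 2: read(P1, v1) -> 12. No state change.
Op 3: read(P0, v0) -> 17. No state change.
Op 4: write(P0, v0, 130). refcount(pp0)=2>1 -> COPY to pp2. 3 ppages; refcounts: pp0:1 pp1:2 pp2:1
Op 5: read(P1, v1) -> 12. No state change.
P0: v1 -> pp1 = 12
P1: v1 -> pp1 = 12

Answer: 12 12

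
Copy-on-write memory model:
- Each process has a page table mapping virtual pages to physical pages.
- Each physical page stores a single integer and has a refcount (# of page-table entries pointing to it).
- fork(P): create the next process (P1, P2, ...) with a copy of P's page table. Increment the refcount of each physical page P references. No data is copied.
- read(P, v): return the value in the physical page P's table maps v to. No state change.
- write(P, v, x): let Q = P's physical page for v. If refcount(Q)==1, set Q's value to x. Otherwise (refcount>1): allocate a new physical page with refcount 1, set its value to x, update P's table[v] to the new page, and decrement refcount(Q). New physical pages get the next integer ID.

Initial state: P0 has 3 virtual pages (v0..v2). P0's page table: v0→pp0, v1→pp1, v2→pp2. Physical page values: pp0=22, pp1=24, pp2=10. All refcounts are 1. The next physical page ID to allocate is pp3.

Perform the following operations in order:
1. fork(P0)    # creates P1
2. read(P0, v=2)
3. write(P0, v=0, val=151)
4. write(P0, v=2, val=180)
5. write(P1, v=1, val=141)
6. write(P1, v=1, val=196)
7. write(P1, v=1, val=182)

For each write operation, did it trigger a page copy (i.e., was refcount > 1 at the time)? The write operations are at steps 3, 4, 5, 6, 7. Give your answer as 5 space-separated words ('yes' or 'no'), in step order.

Op 1: fork(P0) -> P1. 3 ppages; refcounts: pp0:2 pp1:2 pp2:2
Op 2: read(P0, v2) -> 10. No state change.
Op 3: write(P0, v0, 151). refcount(pp0)=2>1 -> COPY to pp3. 4 ppages; refcounts: pp0:1 pp1:2 pp2:2 pp3:1
Op 4: write(P0, v2, 180). refcount(pp2)=2>1 -> COPY to pp4. 5 ppages; refcounts: pp0:1 pp1:2 pp2:1 pp3:1 pp4:1
Op 5: write(P1, v1, 141). refcount(pp1)=2>1 -> COPY to pp5. 6 ppages; refcounts: pp0:1 pp1:1 pp2:1 pp3:1 pp4:1 pp5:1
Op 6: write(P1, v1, 196). refcount(pp5)=1 -> write in place. 6 ppages; refcounts: pp0:1 pp1:1 pp2:1 pp3:1 pp4:1 pp5:1
Op 7: write(P1, v1, 182). refcount(pp5)=1 -> write in place. 6 ppages; refcounts: pp0:1 pp1:1 pp2:1 pp3:1 pp4:1 pp5:1

yes yes yes no no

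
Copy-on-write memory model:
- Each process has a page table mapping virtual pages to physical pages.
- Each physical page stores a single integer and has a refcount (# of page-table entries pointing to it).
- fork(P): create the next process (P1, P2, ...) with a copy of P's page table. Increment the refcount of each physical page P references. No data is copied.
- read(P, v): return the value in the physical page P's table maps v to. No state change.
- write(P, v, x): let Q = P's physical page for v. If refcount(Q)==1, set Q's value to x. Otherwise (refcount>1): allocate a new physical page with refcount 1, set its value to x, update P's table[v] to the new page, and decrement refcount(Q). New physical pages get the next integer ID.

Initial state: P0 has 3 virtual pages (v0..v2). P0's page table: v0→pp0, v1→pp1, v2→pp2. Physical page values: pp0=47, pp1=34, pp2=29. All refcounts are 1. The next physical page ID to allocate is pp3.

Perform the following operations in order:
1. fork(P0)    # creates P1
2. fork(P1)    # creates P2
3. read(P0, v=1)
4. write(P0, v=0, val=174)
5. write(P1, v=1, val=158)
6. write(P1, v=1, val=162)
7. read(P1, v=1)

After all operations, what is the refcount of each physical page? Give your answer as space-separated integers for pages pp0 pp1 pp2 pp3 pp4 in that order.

Op 1: fork(P0) -> P1. 3 ppages; refcounts: pp0:2 pp1:2 pp2:2
Op 2: fork(P1) -> P2. 3 ppages; refcounts: pp0:3 pp1:3 pp2:3
Op 3: read(P0, v1) -> 34. No state change.
Op 4: write(P0, v0, 174). refcount(pp0)=3>1 -> COPY to pp3. 4 ppages; refcounts: pp0:2 pp1:3 pp2:3 pp3:1
Op 5: write(P1, v1, 158). refcount(pp1)=3>1 -> COPY to pp4. 5 ppages; refcounts: pp0:2 pp1:2 pp2:3 pp3:1 pp4:1
Op 6: write(P1, v1, 162). refcount(pp4)=1 -> write in place. 5 ppages; refcounts: pp0:2 pp1:2 pp2:3 pp3:1 pp4:1
Op 7: read(P1, v1) -> 162. No state change.

Answer: 2 2 3 1 1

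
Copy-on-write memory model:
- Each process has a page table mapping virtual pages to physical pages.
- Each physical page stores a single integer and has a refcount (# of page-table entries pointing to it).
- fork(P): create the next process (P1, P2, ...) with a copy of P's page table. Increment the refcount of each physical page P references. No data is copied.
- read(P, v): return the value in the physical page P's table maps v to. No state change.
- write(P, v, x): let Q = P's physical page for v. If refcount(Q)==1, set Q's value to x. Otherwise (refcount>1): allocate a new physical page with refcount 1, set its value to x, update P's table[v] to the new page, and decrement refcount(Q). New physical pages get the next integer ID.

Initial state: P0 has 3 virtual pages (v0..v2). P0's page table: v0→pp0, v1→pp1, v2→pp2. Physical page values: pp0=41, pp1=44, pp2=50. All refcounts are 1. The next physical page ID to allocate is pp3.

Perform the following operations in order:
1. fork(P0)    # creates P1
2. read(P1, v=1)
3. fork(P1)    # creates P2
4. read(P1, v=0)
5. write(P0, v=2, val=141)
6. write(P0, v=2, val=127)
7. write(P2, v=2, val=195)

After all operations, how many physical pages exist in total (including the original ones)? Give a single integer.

Answer: 5

Derivation:
Op 1: fork(P0) -> P1. 3 ppages; refcounts: pp0:2 pp1:2 pp2:2
Op 2: read(P1, v1) -> 44. No state change.
Op 3: fork(P1) -> P2. 3 ppages; refcounts: pp0:3 pp1:3 pp2:3
Op 4: read(P1, v0) -> 41. No state change.
Op 5: write(P0, v2, 141). refcount(pp2)=3>1 -> COPY to pp3. 4 ppages; refcounts: pp0:3 pp1:3 pp2:2 pp3:1
Op 6: write(P0, v2, 127). refcount(pp3)=1 -> write in place. 4 ppages; refcounts: pp0:3 pp1:3 pp2:2 pp3:1
Op 7: write(P2, v2, 195). refcount(pp2)=2>1 -> COPY to pp4. 5 ppages; refcounts: pp0:3 pp1:3 pp2:1 pp3:1 pp4:1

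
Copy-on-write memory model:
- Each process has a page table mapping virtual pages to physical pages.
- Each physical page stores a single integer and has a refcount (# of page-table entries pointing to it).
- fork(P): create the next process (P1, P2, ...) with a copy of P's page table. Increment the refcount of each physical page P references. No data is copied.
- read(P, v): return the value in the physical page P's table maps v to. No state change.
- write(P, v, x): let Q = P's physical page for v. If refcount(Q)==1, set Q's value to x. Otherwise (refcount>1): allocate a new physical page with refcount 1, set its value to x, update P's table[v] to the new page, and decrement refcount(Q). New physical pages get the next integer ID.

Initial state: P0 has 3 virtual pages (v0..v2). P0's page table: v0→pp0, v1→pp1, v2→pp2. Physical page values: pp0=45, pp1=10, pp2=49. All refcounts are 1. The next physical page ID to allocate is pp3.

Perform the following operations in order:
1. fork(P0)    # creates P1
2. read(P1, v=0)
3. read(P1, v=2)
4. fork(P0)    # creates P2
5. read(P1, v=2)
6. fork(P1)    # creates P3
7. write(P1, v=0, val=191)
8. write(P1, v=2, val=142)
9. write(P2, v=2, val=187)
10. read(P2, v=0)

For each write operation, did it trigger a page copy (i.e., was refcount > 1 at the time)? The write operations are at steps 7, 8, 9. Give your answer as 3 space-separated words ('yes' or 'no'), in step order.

Op 1: fork(P0) -> P1. 3 ppages; refcounts: pp0:2 pp1:2 pp2:2
Op 2: read(P1, v0) -> 45. No state change.
Op 3: read(P1, v2) -> 49. No state change.
Op 4: fork(P0) -> P2. 3 ppages; refcounts: pp0:3 pp1:3 pp2:3
Op 5: read(P1, v2) -> 49. No state change.
Op 6: fork(P1) -> P3. 3 ppages; refcounts: pp0:4 pp1:4 pp2:4
Op 7: write(P1, v0, 191). refcount(pp0)=4>1 -> COPY to pp3. 4 ppages; refcounts: pp0:3 pp1:4 pp2:4 pp3:1
Op 8: write(P1, v2, 142). refcount(pp2)=4>1 -> COPY to pp4. 5 ppages; refcounts: pp0:3 pp1:4 pp2:3 pp3:1 pp4:1
Op 9: write(P2, v2, 187). refcount(pp2)=3>1 -> COPY to pp5. 6 ppages; refcounts: pp0:3 pp1:4 pp2:2 pp3:1 pp4:1 pp5:1
Op 10: read(P2, v0) -> 45. No state change.

yes yes yes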